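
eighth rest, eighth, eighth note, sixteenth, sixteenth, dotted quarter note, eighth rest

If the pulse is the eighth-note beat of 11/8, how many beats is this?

8

One eighth-note beat = 2 sixteenth notes.
In sixteenth notes: eighth rest = 2; eighth = 2; eighth note = 2; sixteenth = 1; sixteenth = 1; dotted quarter note = 6; eighth rest = 2.
Sum: 2 + 2 + 2 + 1 + 1 + 6 + 2 = 16.
16 ÷ 2 = 8 beats.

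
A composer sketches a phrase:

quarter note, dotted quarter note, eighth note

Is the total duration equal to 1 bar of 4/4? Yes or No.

No

One bar of 4/4 = 8 eighth notes.
Each duration in eighth notes: quarter note = 2; dotted quarter note = 3; eighth note = 1.
Sum: 2 + 3 + 1 = 6.
6 falls short of 8, so the answer is No.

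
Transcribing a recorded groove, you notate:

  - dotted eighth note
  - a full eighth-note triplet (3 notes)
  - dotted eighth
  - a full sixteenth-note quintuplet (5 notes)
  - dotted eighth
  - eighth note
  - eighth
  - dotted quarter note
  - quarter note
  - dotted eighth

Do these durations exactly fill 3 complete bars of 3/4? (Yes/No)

One bar of 3/4 = 12 sixteenth notes, so 3 bars = 36.
Each duration in sixteenth notes: dotted eighth note = 3; a full eighth-note triplet (3 notes) (three triplet eighths span one quarter) = 4; dotted eighth = 3; a full sixteenth-note quintuplet (5 notes) (five quintuplet sixteenths span one quarter) = 4; dotted eighth = 3; eighth note = 2; eighth = 2; dotted quarter note = 6; quarter note = 4; dotted eighth = 3.
Sum: 3 + 4 + 3 + 4 + 3 + 2 + 2 + 6 + 4 + 3 = 34.
34 falls short of 36, so the answer is No.

No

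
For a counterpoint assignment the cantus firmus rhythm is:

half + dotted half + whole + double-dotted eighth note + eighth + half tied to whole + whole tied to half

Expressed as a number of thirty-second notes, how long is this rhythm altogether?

Convert each value to thirty-second notes: half = 16; dotted half = 24; whole = 32; double-dotted eighth note = 7; eighth = 4; half tied to whole (half + whole) = 48; whole tied to half (whole + half) = 48.
Adding: 16 + 24 + 32 + 7 + 4 + 48 + 48 = 179 thirty-second notes.

179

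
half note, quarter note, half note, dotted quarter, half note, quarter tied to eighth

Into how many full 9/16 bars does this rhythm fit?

4

One bar of 9/16 = 9 sixteenth notes.
Each duration in sixteenth notes: half note = 8; quarter note = 4; half note = 8; dotted quarter = 6; half note = 8; quarter tied to eighth (quarter + eighth) = 6.
Adding: 8 + 4 + 8 + 6 + 8 + 6 = 40.
40 ÷ 9 = 4 complete bars with 4 left over.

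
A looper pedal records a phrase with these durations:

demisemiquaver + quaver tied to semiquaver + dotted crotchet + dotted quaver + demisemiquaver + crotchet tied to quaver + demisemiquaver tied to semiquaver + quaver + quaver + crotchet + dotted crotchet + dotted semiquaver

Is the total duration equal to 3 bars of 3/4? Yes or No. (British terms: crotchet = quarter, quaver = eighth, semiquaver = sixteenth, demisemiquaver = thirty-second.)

Yes

One bar of 3/4 = 24 thirty-second notes, so 3 bars = 72.
In thirty-second notes: demisemiquaver = 1; quaver tied to semiquaver (quaver + semiquaver) = 6; dotted crotchet = 12; dotted quaver = 6; demisemiquaver = 1; crotchet tied to quaver (crotchet + quaver) = 12; demisemiquaver tied to semiquaver (demisemiquaver + semiquaver) = 3; quaver = 4; quaver = 4; crotchet = 8; dotted crotchet = 12; dotted semiquaver = 3.
Adding: 1 + 6 + 12 + 6 + 1 + 12 + 3 + 4 + 4 + 8 + 12 + 3 = 72.
72 equals 72, so the answer is Yes.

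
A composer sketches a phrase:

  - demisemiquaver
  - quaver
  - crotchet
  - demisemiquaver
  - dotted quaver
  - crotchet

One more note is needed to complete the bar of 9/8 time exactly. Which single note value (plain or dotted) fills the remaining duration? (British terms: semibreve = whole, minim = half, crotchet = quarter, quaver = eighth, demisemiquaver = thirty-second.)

The bar of 9/8 = 36 thirty-second notes.
Express everything in thirty-second notes: demisemiquaver = 1; quaver = 4; crotchet = 8; demisemiquaver = 1; dotted quaver = 6; crotchet = 8.
Total: 1 + 4 + 8 + 1 + 6 + 8 = 28.
Remaining: 36 − 28 = 8 thirty-second notes, which is a quarter note.

quarter note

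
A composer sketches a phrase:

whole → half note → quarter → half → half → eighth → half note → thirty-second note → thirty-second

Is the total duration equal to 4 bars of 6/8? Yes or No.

No

One bar of 6/8 = 24 thirty-second notes, so 4 bars = 96.
Convert each value to thirty-second notes: whole = 32; half note = 16; quarter = 8; half = 16; half = 16; eighth = 4; half note = 16; thirty-second note = 1; thirty-second = 1.
Altogether 32 + 16 + 8 + 16 + 16 + 4 + 16 + 1 + 1 = 110.
110 exceeds 96, so the answer is No.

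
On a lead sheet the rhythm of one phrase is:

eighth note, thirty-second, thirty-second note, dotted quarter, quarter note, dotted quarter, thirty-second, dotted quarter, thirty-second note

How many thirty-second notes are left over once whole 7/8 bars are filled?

24

One bar of 7/8 = 28 thirty-second notes.
Express everything in thirty-second notes: eighth note = 4; thirty-second = 1; thirty-second note = 1; dotted quarter = 12; quarter note = 8; dotted quarter = 12; thirty-second = 1; dotted quarter = 12; thirty-second note = 1.
Altogether 4 + 1 + 1 + 12 + 8 + 12 + 1 + 12 + 1 = 52.
52 ÷ 28 = 1 complete bar with 24 thirty-second notes remaining.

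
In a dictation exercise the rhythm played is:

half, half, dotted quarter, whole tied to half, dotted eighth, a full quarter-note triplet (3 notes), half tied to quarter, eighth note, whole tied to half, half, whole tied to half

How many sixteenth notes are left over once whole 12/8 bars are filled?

One bar of 12/8 = 24 sixteenth notes.
Express everything in sixteenth notes: half = 8; half = 8; dotted quarter = 6; whole tied to half (whole + half) = 24; dotted eighth = 3; a full quarter-note triplet (3 notes) (three triplet quarters span one half) = 8; half tied to quarter (half + quarter) = 12; eighth note = 2; whole tied to half (whole + half) = 24; half = 8; whole tied to half (whole + half) = 24.
Adding: 8 + 8 + 6 + 24 + 3 + 8 + 12 + 2 + 24 + 8 + 24 = 127.
127 ÷ 24 = 5 complete bars with 7 sixteenth notes remaining.

7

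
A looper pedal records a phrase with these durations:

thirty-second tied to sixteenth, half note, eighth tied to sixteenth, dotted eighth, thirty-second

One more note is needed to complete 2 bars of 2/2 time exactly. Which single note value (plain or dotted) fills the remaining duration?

2 bars of 2/2 = 64 thirty-second notes.
Convert each value to thirty-second notes: thirty-second tied to sixteenth (thirty-second + sixteenth) = 3; half note = 16; eighth tied to sixteenth (eighth + sixteenth) = 6; dotted eighth = 6; thirty-second = 1.
Altogether 3 + 16 + 6 + 6 + 1 = 32.
Remaining: 64 − 32 = 32 thirty-second notes, which is a whole note.

whole note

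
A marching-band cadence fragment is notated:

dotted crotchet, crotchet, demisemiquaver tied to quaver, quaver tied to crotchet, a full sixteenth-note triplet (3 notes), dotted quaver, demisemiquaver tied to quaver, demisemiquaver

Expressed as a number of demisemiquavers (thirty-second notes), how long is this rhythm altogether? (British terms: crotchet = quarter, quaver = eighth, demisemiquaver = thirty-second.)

In thirty-second notes: dotted crotchet = 12; crotchet = 8; demisemiquaver tied to quaver (demisemiquaver + quaver) = 5; quaver tied to crotchet (quaver + crotchet) = 12; a full sixteenth-note triplet (3 notes) (three triplet sixteenths span one eighth) = 4; dotted quaver = 6; demisemiquaver tied to quaver (demisemiquaver + quaver) = 5; demisemiquaver = 1.
Sum: 12 + 8 + 5 + 12 + 4 + 6 + 5 + 1 = 53 thirty-second notes.

53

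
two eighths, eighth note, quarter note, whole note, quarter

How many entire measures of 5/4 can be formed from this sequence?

One bar of 5/4 = 10 eighth notes.
Working in eighth notes: eighth = 1; eighth = 1; eighth note = 1; quarter note = 2; whole note = 8; quarter = 2.
Total: 1 + 1 + 1 + 2 + 8 + 2 = 15.
15 ÷ 10 = 1 complete bar with 5 left over.

1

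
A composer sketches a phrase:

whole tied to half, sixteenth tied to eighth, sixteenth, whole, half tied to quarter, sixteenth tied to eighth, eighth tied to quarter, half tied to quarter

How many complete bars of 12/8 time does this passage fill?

3

One bar of 12/8 = 24 sixteenth notes.
Express everything in sixteenth notes: whole tied to half (whole + half) = 24; sixteenth tied to eighth (sixteenth + eighth) = 3; sixteenth = 1; whole = 16; half tied to quarter (half + quarter) = 12; sixteenth tied to eighth (sixteenth + eighth) = 3; eighth tied to quarter (eighth + quarter) = 6; half tied to quarter (half + quarter) = 12.
Total: 24 + 3 + 1 + 16 + 12 + 3 + 6 + 12 = 77.
77 ÷ 24 = 3 complete bars with 5 left over.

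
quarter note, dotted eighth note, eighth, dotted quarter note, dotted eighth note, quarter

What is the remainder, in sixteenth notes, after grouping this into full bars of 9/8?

4

One bar of 9/8 = 18 sixteenth notes.
Convert each value to sixteenth notes: quarter note = 4; dotted eighth note = 3; eighth = 2; dotted quarter note = 6; dotted eighth note = 3; quarter = 4.
Sum: 4 + 3 + 2 + 6 + 3 + 4 = 22.
22 ÷ 18 = 1 complete bar with 4 sixteenth notes remaining.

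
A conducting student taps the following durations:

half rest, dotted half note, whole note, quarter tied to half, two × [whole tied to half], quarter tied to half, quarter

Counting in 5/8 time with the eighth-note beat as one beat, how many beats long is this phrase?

One eighth-note beat = 2 sixteenth notes.
Working in sixteenth notes: half rest = 8; dotted half note = 12; whole note = 16; quarter tied to half (quarter + half) = 12; whole tied to half (whole + half) = 24; whole tied to half (whole + half) = 24; quarter tied to half (quarter + half) = 12; quarter = 4.
Altogether 8 + 12 + 16 + 12 + 24 + 24 + 12 + 4 = 112.
112 ÷ 2 = 56 beats.

56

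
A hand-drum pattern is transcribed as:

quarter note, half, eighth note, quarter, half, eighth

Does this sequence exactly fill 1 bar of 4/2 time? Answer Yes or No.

One bar of 4/2 = 16 eighth notes.
Express everything in eighth notes: quarter note = 2; half = 4; eighth note = 1; quarter = 2; half = 4; eighth = 1.
Total: 2 + 4 + 1 + 2 + 4 + 1 = 14.
14 falls short of 16, so the answer is No.

No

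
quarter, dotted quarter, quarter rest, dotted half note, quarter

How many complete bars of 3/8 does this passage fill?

One bar of 3/8 = 3 eighth notes.
Convert each value to eighth notes: quarter = 2; dotted quarter = 3; quarter rest = 2; dotted half note = 6; quarter = 2.
Adding: 2 + 3 + 2 + 6 + 2 = 15.
15 ÷ 3 = 5 complete bars with 0 left over.

5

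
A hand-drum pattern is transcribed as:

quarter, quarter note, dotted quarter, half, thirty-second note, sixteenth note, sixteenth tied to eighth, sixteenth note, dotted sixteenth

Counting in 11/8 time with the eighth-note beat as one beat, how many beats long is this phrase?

One eighth-note beat = 4 thirty-second notes.
In thirty-second notes: quarter = 8; quarter note = 8; dotted quarter = 12; half = 16; thirty-second note = 1; sixteenth note = 2; sixteenth tied to eighth (sixteenth + eighth) = 6; sixteenth note = 2; dotted sixteenth = 3.
Adding: 8 + 8 + 12 + 16 + 1 + 2 + 6 + 2 + 3 = 58.
58 ÷ 4 = 14.5 beats.

14.5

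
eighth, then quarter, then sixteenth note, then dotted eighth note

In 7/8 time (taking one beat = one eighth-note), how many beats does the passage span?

One eighth-note beat = 2 sixteenth notes.
Convert each value to sixteenth notes: eighth = 2; quarter = 4; sixteenth note = 1; dotted eighth note = 3.
Sum: 2 + 4 + 1 + 3 = 10.
10 ÷ 2 = 5 beats.

5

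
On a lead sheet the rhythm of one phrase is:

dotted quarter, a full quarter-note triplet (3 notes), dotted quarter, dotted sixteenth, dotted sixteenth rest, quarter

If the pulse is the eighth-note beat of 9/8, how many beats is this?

One eighth-note beat = 4 thirty-second notes.
Each duration in thirty-second notes: dotted quarter = 12; a full quarter-note triplet (3 notes) (three triplet quarters span one half) = 16; dotted quarter = 12; dotted sixteenth = 3; dotted sixteenth rest = 3; quarter = 8.
Adding: 12 + 16 + 12 + 3 + 3 + 8 = 54.
54 ÷ 4 = 13.5 beats.

13.5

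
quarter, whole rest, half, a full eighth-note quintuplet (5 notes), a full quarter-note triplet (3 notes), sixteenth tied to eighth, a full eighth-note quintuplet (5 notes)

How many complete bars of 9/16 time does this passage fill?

6

One bar of 9/16 = 9 sixteenth notes.
Express everything in sixteenth notes: quarter = 4; whole rest = 16; half = 8; a full eighth-note quintuplet (5 notes) (five quintuplet eighths span one half) = 8; a full quarter-note triplet (3 notes) (three triplet quarters span one half) = 8; sixteenth tied to eighth (sixteenth + eighth) = 3; a full eighth-note quintuplet (5 notes) (five quintuplet eighths span one half) = 8.
Altogether 4 + 16 + 8 + 8 + 8 + 3 + 8 = 55.
55 ÷ 9 = 6 complete bars with 1 left over.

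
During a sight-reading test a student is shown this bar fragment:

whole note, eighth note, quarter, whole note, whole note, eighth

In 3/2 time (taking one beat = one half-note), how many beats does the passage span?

One half-note beat = 4 eighth notes.
Convert each value to eighth notes: whole note = 8; eighth note = 1; quarter = 2; whole note = 8; whole note = 8; eighth = 1.
Sum: 8 + 1 + 2 + 8 + 8 + 1 = 28.
28 ÷ 4 = 7 beats.

7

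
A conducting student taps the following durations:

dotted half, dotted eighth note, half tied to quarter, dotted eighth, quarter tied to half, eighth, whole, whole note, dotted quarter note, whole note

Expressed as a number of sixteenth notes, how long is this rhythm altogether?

98

In sixteenth notes: dotted half = 12; dotted eighth note = 3; half tied to quarter (half + quarter) = 12; dotted eighth = 3; quarter tied to half (quarter + half) = 12; eighth = 2; whole = 16; whole note = 16; dotted quarter note = 6; whole note = 16.
Sum: 12 + 3 + 12 + 3 + 12 + 2 + 16 + 16 + 6 + 16 = 98 sixteenth notes.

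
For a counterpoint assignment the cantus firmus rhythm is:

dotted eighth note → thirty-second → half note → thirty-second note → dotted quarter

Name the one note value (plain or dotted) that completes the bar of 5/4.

The bar of 5/4 = 40 thirty-second notes.
Express everything in thirty-second notes: dotted eighth note = 6; thirty-second = 1; half note = 16; thirty-second note = 1; dotted quarter = 12.
Adding: 6 + 1 + 16 + 1 + 12 = 36.
Remaining: 40 − 36 = 4 thirty-second notes, which is a eighth note.

eighth note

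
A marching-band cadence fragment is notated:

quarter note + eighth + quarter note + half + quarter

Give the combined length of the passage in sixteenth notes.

Convert each value to sixteenth notes: quarter note = 4; eighth = 2; quarter note = 4; half = 8; quarter = 4.
Adding: 4 + 2 + 4 + 8 + 4 = 22 sixteenth notes.

22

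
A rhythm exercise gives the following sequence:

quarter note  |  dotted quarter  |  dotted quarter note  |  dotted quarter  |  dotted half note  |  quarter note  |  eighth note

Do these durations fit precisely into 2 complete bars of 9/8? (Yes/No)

One bar of 9/8 = 9 eighth notes, so 2 bars = 18.
Each duration in eighth notes: quarter note = 2; dotted quarter = 3; dotted quarter note = 3; dotted quarter = 3; dotted half note = 6; quarter note = 2; eighth note = 1.
Total: 2 + 3 + 3 + 3 + 6 + 2 + 1 = 20.
20 exceeds 18, so the answer is No.

No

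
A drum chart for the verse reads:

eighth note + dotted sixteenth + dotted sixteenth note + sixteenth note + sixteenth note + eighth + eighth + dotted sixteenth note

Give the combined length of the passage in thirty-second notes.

25

In thirty-second notes: eighth note = 4; dotted sixteenth = 3; dotted sixteenth note = 3; sixteenth note = 2; sixteenth note = 2; eighth = 4; eighth = 4; dotted sixteenth note = 3.
Altogether 4 + 3 + 3 + 2 + 2 + 4 + 4 + 3 = 25 thirty-second notes.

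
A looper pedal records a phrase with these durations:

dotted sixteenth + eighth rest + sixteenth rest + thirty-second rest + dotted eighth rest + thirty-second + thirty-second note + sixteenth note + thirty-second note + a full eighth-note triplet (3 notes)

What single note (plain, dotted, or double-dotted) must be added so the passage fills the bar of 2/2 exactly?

The bar of 2/2 = 32 thirty-second notes.
Each duration in thirty-second notes: dotted sixteenth = 3; eighth rest = 4; sixteenth rest = 2; thirty-second rest = 1; dotted eighth rest = 6; thirty-second = 1; thirty-second note = 1; sixteenth note = 2; thirty-second note = 1; a full eighth-note triplet (3 notes) (three triplet eighths span one quarter) = 8.
Altogether 3 + 4 + 2 + 1 + 6 + 1 + 1 + 2 + 1 + 8 = 29.
Remaining: 32 − 29 = 3 thirty-second notes, which is a dotted sixteenth note.

dotted sixteenth note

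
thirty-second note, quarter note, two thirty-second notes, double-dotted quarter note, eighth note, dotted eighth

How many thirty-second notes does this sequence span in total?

Convert each value to thirty-second notes: thirty-second note = 1; quarter note = 8; thirty-second note = 1; thirty-second note = 1; double-dotted quarter note = 14; eighth note = 4; dotted eighth = 6.
Altogether 1 + 8 + 1 + 1 + 14 + 4 + 6 = 35 thirty-second notes.

35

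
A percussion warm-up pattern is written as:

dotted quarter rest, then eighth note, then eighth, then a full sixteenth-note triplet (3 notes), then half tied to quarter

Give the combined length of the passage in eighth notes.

12

Express everything in eighth notes: dotted quarter rest = 3; eighth note = 1; eighth = 1; a full sixteenth-note triplet (3 notes) (three triplet sixteenths span one eighth) = 1; half tied to quarter (half + quarter) = 6.
Sum: 3 + 1 + 1 + 1 + 6 = 12 eighth notes.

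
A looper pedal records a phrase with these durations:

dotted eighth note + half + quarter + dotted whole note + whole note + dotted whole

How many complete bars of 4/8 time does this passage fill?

9

One bar of 4/8 = 8 sixteenth notes.
In sixteenth notes: dotted eighth note = 3; half = 8; quarter = 4; dotted whole note = 24; whole note = 16; dotted whole = 24.
Adding: 3 + 8 + 4 + 24 + 16 + 24 = 79.
79 ÷ 8 = 9 complete bars with 7 left over.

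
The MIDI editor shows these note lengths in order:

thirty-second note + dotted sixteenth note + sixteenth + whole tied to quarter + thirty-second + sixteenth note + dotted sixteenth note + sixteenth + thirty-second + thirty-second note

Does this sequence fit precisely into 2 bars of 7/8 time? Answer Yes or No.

One bar of 7/8 = 28 thirty-second notes, so 2 bars = 56.
In thirty-second notes: thirty-second note = 1; dotted sixteenth note = 3; sixteenth = 2; whole tied to quarter (whole + quarter) = 40; thirty-second = 1; sixteenth note = 2; dotted sixteenth note = 3; sixteenth = 2; thirty-second = 1; thirty-second note = 1.
Total: 1 + 3 + 2 + 40 + 1 + 2 + 3 + 2 + 1 + 1 = 56.
56 equals 56, so the answer is Yes.

Yes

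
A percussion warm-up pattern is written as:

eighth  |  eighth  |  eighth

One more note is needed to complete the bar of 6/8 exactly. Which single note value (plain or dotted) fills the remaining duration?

The bar of 6/8 = 6 eighth notes.
Working in eighth notes: eighth = 1; eighth = 1; eighth = 1.
Total: 1 + 1 + 1 = 3.
Remaining: 6 − 3 = 3 eighth notes, which is a dotted quarter note.

dotted quarter note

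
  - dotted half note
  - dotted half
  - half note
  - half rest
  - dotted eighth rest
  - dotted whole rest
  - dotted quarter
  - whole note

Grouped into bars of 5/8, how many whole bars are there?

8

One bar of 5/8 = 10 sixteenth notes.
Each duration in sixteenth notes: dotted half note = 12; dotted half = 12; half note = 8; half rest = 8; dotted eighth rest = 3; dotted whole rest = 24; dotted quarter = 6; whole note = 16.
Adding: 12 + 12 + 8 + 8 + 3 + 24 + 6 + 16 = 89.
89 ÷ 10 = 8 complete bars with 9 left over.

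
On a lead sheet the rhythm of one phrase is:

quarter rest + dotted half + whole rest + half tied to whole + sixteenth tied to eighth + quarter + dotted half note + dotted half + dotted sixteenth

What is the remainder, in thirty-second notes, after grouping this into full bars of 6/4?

33

One bar of 6/4 = 48 thirty-second notes.
Each duration in thirty-second notes: quarter rest = 8; dotted half = 24; whole rest = 32; half tied to whole (half + whole) = 48; sixteenth tied to eighth (sixteenth + eighth) = 6; quarter = 8; dotted half note = 24; dotted half = 24; dotted sixteenth = 3.
Total: 8 + 24 + 32 + 48 + 6 + 8 + 24 + 24 + 3 = 177.
177 ÷ 48 = 3 complete bars with 33 thirty-second notes remaining.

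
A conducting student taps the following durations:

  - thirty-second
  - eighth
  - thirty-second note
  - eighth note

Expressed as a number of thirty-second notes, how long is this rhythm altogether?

10

Convert each value to thirty-second notes: thirty-second = 1; eighth = 4; thirty-second note = 1; eighth note = 4.
Total: 1 + 4 + 1 + 4 = 10 thirty-second notes.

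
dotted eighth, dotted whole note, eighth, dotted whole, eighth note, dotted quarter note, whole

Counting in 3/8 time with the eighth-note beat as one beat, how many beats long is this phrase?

One eighth-note beat = 2 sixteenth notes.
Express everything in sixteenth notes: dotted eighth = 3; dotted whole note = 24; eighth = 2; dotted whole = 24; eighth note = 2; dotted quarter note = 6; whole = 16.
Altogether 3 + 24 + 2 + 24 + 2 + 6 + 16 = 77.
77 ÷ 2 = 38.5 beats.

38.5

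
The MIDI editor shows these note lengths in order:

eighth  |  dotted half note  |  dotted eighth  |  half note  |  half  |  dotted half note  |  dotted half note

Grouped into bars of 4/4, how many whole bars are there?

One bar of 4/4 = 16 sixteenth notes.
Express everything in sixteenth notes: eighth = 2; dotted half note = 12; dotted eighth = 3; half note = 8; half = 8; dotted half note = 12; dotted half note = 12.
Adding: 2 + 12 + 3 + 8 + 8 + 12 + 12 = 57.
57 ÷ 16 = 3 complete bars with 9 left over.

3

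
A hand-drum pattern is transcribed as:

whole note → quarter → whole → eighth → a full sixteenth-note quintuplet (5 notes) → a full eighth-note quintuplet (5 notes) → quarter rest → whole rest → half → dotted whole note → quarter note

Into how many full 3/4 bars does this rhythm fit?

One bar of 3/4 = 6 eighth notes.
Each duration in eighth notes: whole note = 8; quarter = 2; whole = 8; eighth = 1; a full sixteenth-note quintuplet (5 notes) (five quintuplet sixteenths span one quarter) = 2; a full eighth-note quintuplet (5 notes) (five quintuplet eighths span one half) = 4; quarter rest = 2; whole rest = 8; half = 4; dotted whole note = 12; quarter note = 2.
Adding: 8 + 2 + 8 + 1 + 2 + 4 + 2 + 8 + 4 + 12 + 2 = 53.
53 ÷ 6 = 8 complete bars with 5 left over.

8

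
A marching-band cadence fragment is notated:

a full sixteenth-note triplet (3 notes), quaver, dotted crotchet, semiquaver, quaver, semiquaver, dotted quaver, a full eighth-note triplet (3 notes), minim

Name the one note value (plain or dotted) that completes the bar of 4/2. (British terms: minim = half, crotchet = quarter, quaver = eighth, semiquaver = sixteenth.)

The bar of 4/2 = 32 sixteenth notes.
Convert each value to sixteenth notes: a full sixteenth-note triplet (3 notes) (three triplet sixteenths span one eighth) = 2; quaver = 2; dotted crotchet = 6; semiquaver = 1; quaver = 2; semiquaver = 1; dotted quaver = 3; a full eighth-note triplet (3 notes) (three triplet eighths span one quarter) = 4; minim = 8.
Sum: 2 + 2 + 6 + 1 + 2 + 1 + 3 + 4 + 8 = 29.
Remaining: 32 − 29 = 3 sixteenth notes, which is a dotted eighth note.

dotted eighth note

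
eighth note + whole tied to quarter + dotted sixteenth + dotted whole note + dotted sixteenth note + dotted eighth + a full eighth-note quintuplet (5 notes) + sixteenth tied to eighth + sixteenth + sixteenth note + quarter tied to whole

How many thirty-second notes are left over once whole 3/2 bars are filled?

One bar of 3/2 = 48 thirty-second notes.
In thirty-second notes: eighth note = 4; whole tied to quarter (whole + quarter) = 40; dotted sixteenth = 3; dotted whole note = 48; dotted sixteenth note = 3; dotted eighth = 6; a full eighth-note quintuplet (5 notes) (five quintuplet eighths span one half) = 16; sixteenth tied to eighth (sixteenth + eighth) = 6; sixteenth = 2; sixteenth note = 2; quarter tied to whole (quarter + whole) = 40.
Adding: 4 + 40 + 3 + 48 + 3 + 6 + 16 + 6 + 2 + 2 + 40 = 170.
170 ÷ 48 = 3 complete bars with 26 thirty-second notes remaining.

26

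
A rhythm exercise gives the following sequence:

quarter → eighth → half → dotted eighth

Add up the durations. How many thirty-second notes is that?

34

Working in thirty-second notes: quarter = 8; eighth = 4; half = 16; dotted eighth = 6.
Sum: 8 + 4 + 16 + 6 = 34 thirty-second notes.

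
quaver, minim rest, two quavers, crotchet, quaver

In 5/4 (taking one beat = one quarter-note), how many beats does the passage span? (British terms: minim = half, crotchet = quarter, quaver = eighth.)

5

One quarter-note beat = 2 eighth notes.
Convert each value to eighth notes: quaver = 1; minim rest = 4; quaver = 1; quaver = 1; crotchet = 2; quaver = 1.
Altogether 1 + 4 + 1 + 1 + 2 + 1 = 10.
10 ÷ 2 = 5 beats.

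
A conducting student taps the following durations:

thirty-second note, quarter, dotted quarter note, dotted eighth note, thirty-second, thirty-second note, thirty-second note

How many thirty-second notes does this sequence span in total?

30

In thirty-second notes: thirty-second note = 1; quarter = 8; dotted quarter note = 12; dotted eighth note = 6; thirty-second = 1; thirty-second note = 1; thirty-second note = 1.
Adding: 1 + 8 + 12 + 6 + 1 + 1 + 1 = 30 thirty-second notes.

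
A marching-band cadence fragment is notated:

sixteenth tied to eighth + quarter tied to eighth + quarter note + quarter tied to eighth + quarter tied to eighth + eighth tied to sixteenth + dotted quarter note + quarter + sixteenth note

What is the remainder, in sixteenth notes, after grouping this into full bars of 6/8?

3

One bar of 6/8 = 12 sixteenth notes.
In sixteenth notes: sixteenth tied to eighth (sixteenth + eighth) = 3; quarter tied to eighth (quarter + eighth) = 6; quarter note = 4; quarter tied to eighth (quarter + eighth) = 6; quarter tied to eighth (quarter + eighth) = 6; eighth tied to sixteenth (eighth + sixteenth) = 3; dotted quarter note = 6; quarter = 4; sixteenth note = 1.
Sum: 3 + 6 + 4 + 6 + 6 + 3 + 6 + 4 + 1 = 39.
39 ÷ 12 = 3 complete bars with 3 sixteenth notes remaining.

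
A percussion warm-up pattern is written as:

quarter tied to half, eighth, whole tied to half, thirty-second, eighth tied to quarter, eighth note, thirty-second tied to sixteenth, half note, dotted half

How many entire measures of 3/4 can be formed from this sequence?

5

One bar of 3/4 = 24 thirty-second notes.
In thirty-second notes: quarter tied to half (quarter + half) = 24; eighth = 4; whole tied to half (whole + half) = 48; thirty-second = 1; eighth tied to quarter (eighth + quarter) = 12; eighth note = 4; thirty-second tied to sixteenth (thirty-second + sixteenth) = 3; half note = 16; dotted half = 24.
Altogether 24 + 4 + 48 + 1 + 12 + 4 + 3 + 16 + 24 = 136.
136 ÷ 24 = 5 complete bars with 16 left over.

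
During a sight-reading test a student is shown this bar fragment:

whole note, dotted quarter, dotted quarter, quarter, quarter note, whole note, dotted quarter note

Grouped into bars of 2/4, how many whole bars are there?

One bar of 2/4 = 4 eighth notes.
In eighth notes: whole note = 8; dotted quarter = 3; dotted quarter = 3; quarter = 2; quarter note = 2; whole note = 8; dotted quarter note = 3.
Adding: 8 + 3 + 3 + 2 + 2 + 8 + 3 = 29.
29 ÷ 4 = 7 complete bars with 1 left over.

7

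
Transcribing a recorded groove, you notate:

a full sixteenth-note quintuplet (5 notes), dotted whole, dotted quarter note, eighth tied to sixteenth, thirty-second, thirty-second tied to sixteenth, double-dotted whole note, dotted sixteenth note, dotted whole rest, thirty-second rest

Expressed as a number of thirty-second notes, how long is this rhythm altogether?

186

Working in thirty-second notes: a full sixteenth-note quintuplet (5 notes) (five quintuplet sixteenths span one quarter) = 8; dotted whole = 48; dotted quarter note = 12; eighth tied to sixteenth (eighth + sixteenth) = 6; thirty-second = 1; thirty-second tied to sixteenth (thirty-second + sixteenth) = 3; double-dotted whole note = 56; dotted sixteenth note = 3; dotted whole rest = 48; thirty-second rest = 1.
Sum: 8 + 48 + 12 + 6 + 1 + 3 + 56 + 3 + 48 + 1 = 186 thirty-second notes.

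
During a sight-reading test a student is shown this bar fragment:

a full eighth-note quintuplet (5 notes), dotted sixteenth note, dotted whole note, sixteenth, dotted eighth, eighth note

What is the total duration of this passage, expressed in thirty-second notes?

Express everything in thirty-second notes: a full eighth-note quintuplet (5 notes) (five quintuplet eighths span one half) = 16; dotted sixteenth note = 3; dotted whole note = 48; sixteenth = 2; dotted eighth = 6; eighth note = 4.
Total: 16 + 3 + 48 + 2 + 6 + 4 = 79 thirty-second notes.

79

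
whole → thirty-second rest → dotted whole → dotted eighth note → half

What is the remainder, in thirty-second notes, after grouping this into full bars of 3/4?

7

One bar of 3/4 = 24 thirty-second notes.
Convert each value to thirty-second notes: whole = 32; thirty-second rest = 1; dotted whole = 48; dotted eighth note = 6; half = 16.
Adding: 32 + 1 + 48 + 6 + 16 = 103.
103 ÷ 24 = 4 complete bars with 7 thirty-second notes remaining.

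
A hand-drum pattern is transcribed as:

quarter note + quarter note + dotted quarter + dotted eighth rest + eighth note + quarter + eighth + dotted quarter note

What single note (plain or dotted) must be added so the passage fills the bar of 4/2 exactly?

sixteenth note

The bar of 4/2 = 32 sixteenth notes.
Convert each value to sixteenth notes: quarter note = 4; quarter note = 4; dotted quarter = 6; dotted eighth rest = 3; eighth note = 2; quarter = 4; eighth = 2; dotted quarter note = 6.
Adding: 4 + 4 + 6 + 3 + 2 + 4 + 2 + 6 = 31.
Remaining: 32 − 31 = 1 sixteenth note, which is a sixteenth note.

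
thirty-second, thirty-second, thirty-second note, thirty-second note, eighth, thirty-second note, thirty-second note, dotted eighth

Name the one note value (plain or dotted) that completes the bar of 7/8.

dotted quarter note

The bar of 7/8 = 28 thirty-second notes.
Working in thirty-second notes: thirty-second = 1; thirty-second = 1; thirty-second note = 1; thirty-second note = 1; eighth = 4; thirty-second note = 1; thirty-second note = 1; dotted eighth = 6.
Sum: 1 + 1 + 1 + 1 + 4 + 1 + 1 + 6 = 16.
Remaining: 28 − 16 = 12 thirty-second notes, which is a dotted quarter note.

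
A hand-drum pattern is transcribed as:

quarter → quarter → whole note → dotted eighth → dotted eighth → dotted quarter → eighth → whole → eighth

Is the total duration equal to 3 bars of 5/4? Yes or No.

No

One bar of 5/4 = 20 sixteenth notes, so 3 bars = 60.
In sixteenth notes: quarter = 4; quarter = 4; whole note = 16; dotted eighth = 3; dotted eighth = 3; dotted quarter = 6; eighth = 2; whole = 16; eighth = 2.
Sum: 4 + 4 + 16 + 3 + 3 + 6 + 2 + 16 + 2 = 56.
56 falls short of 60, so the answer is No.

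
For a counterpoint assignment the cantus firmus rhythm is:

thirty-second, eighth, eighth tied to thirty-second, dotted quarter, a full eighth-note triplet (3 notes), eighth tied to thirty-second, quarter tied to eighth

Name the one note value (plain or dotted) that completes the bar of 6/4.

The bar of 6/4 = 48 thirty-second notes.
Working in thirty-second notes: thirty-second = 1; eighth = 4; eighth tied to thirty-second (eighth + thirty-second) = 5; dotted quarter = 12; a full eighth-note triplet (3 notes) (three triplet eighths span one quarter) = 8; eighth tied to thirty-second (eighth + thirty-second) = 5; quarter tied to eighth (quarter + eighth) = 12.
Total: 1 + 4 + 5 + 12 + 8 + 5 + 12 = 47.
Remaining: 48 − 47 = 1 thirty-second note, which is a thirty-second note.

thirty-second note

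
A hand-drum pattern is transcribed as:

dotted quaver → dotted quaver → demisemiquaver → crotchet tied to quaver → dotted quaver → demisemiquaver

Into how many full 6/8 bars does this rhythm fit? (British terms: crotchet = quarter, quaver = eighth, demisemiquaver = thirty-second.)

One bar of 6/8 = 24 thirty-second notes.
Express everything in thirty-second notes: dotted quaver = 6; dotted quaver = 6; demisemiquaver = 1; crotchet tied to quaver (crotchet + quaver) = 12; dotted quaver = 6; demisemiquaver = 1.
Total: 6 + 6 + 1 + 12 + 6 + 1 = 32.
32 ÷ 24 = 1 complete bar with 8 left over.

1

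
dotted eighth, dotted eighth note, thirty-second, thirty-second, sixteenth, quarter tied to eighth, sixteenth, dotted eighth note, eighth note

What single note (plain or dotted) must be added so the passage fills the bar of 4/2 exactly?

dotted half note

The bar of 4/2 = 64 thirty-second notes.
Each duration in thirty-second notes: dotted eighth = 6; dotted eighth note = 6; thirty-second = 1; thirty-second = 1; sixteenth = 2; quarter tied to eighth (quarter + eighth) = 12; sixteenth = 2; dotted eighth note = 6; eighth note = 4.
Total: 6 + 6 + 1 + 1 + 2 + 12 + 2 + 6 + 4 = 40.
Remaining: 64 − 40 = 24 thirty-second notes, which is a dotted half note.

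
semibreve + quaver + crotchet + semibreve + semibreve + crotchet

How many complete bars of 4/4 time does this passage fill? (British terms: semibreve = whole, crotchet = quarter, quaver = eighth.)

3

One bar of 4/4 = 8 eighth notes.
Working in eighth notes: semibreve = 8; quaver = 1; crotchet = 2; semibreve = 8; semibreve = 8; crotchet = 2.
Altogether 8 + 1 + 2 + 8 + 8 + 2 = 29.
29 ÷ 8 = 3 complete bars with 5 left over.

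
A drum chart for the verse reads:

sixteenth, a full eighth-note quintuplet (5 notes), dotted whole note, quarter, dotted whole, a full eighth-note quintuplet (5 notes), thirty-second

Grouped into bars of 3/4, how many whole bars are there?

One bar of 3/4 = 24 thirty-second notes.
Express everything in thirty-second notes: sixteenth = 2; a full eighth-note quintuplet (5 notes) (five quintuplet eighths span one half) = 16; dotted whole note = 48; quarter = 8; dotted whole = 48; a full eighth-note quintuplet (5 notes) (five quintuplet eighths span one half) = 16; thirty-second = 1.
Adding: 2 + 16 + 48 + 8 + 48 + 16 + 1 = 139.
139 ÷ 24 = 5 complete bars with 19 left over.

5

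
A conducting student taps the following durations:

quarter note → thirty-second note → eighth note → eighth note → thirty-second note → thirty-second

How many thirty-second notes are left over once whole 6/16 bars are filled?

One bar of 6/16 = 12 thirty-second notes.
In thirty-second notes: quarter note = 8; thirty-second note = 1; eighth note = 4; eighth note = 4; thirty-second note = 1; thirty-second = 1.
Adding: 8 + 1 + 4 + 4 + 1 + 1 = 19.
19 ÷ 12 = 1 complete bar with 7 thirty-second notes remaining.

7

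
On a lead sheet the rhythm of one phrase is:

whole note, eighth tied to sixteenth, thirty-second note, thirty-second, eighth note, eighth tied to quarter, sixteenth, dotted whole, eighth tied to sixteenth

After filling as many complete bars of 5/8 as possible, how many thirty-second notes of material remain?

One bar of 5/8 = 20 thirty-second notes.
Working in thirty-second notes: whole note = 32; eighth tied to sixteenth (eighth + sixteenth) = 6; thirty-second note = 1; thirty-second = 1; eighth note = 4; eighth tied to quarter (eighth + quarter) = 12; sixteenth = 2; dotted whole = 48; eighth tied to sixteenth (eighth + sixteenth) = 6.
Altogether 32 + 6 + 1 + 1 + 4 + 12 + 2 + 48 + 6 = 112.
112 ÷ 20 = 5 complete bars with 12 thirty-second notes remaining.

12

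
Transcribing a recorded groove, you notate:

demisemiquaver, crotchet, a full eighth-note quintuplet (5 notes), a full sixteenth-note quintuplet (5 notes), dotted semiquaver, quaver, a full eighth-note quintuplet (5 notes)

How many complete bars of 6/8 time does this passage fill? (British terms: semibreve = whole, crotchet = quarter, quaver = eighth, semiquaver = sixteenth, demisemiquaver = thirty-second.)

2

One bar of 6/8 = 24 thirty-second notes.
Express everything in thirty-second notes: demisemiquaver = 1; crotchet = 8; a full eighth-note quintuplet (5 notes) (five quintuplet eighths span one half) = 16; a full sixteenth-note quintuplet (5 notes) (five quintuplet sixteenths span one quarter) = 8; dotted semiquaver = 3; quaver = 4; a full eighth-note quintuplet (5 notes) (five quintuplet eighths span one half) = 16.
Sum: 1 + 8 + 16 + 8 + 3 + 4 + 16 = 56.
56 ÷ 24 = 2 complete bars with 8 left over.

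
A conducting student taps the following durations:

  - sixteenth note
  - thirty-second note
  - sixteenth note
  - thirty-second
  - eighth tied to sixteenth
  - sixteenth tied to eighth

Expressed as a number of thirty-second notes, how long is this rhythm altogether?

Each duration in thirty-second notes: sixteenth note = 2; thirty-second note = 1; sixteenth note = 2; thirty-second = 1; eighth tied to sixteenth (eighth + sixteenth) = 6; sixteenth tied to eighth (sixteenth + eighth) = 6.
Sum: 2 + 1 + 2 + 1 + 6 + 6 = 18 thirty-second notes.

18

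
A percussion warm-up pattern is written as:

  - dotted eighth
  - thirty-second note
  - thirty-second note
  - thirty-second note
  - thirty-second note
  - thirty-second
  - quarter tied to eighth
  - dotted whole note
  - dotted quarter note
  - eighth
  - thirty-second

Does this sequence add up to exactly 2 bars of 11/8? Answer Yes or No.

One bar of 11/8 = 44 thirty-second notes, so 2 bars = 88.
Express everything in thirty-second notes: dotted eighth = 6; thirty-second note = 1; thirty-second note = 1; thirty-second note = 1; thirty-second note = 1; thirty-second = 1; quarter tied to eighth (quarter + eighth) = 12; dotted whole note = 48; dotted quarter note = 12; eighth = 4; thirty-second = 1.
Total: 6 + 1 + 1 + 1 + 1 + 1 + 12 + 48 + 12 + 4 + 1 = 88.
88 equals 88, so the answer is Yes.

Yes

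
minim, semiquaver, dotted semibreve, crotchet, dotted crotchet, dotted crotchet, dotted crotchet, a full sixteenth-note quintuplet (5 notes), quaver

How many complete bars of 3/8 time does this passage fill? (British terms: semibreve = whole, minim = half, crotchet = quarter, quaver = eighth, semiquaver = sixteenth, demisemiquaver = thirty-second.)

10

One bar of 3/8 = 6 sixteenth notes.
Express everything in sixteenth notes: minim = 8; semiquaver = 1; dotted semibreve = 24; crotchet = 4; dotted crotchet = 6; dotted crotchet = 6; dotted crotchet = 6; a full sixteenth-note quintuplet (5 notes) (five quintuplet sixteenths span one quarter) = 4; quaver = 2.
Sum: 8 + 1 + 24 + 4 + 6 + 6 + 6 + 4 + 2 = 61.
61 ÷ 6 = 10 complete bars with 1 left over.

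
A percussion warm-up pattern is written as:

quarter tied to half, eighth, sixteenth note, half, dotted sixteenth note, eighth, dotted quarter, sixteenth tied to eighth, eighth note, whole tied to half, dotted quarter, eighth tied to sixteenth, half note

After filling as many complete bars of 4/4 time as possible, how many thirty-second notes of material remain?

29

One bar of 4/4 = 32 thirty-second notes.
Convert each value to thirty-second notes: quarter tied to half (quarter + half) = 24; eighth = 4; sixteenth note = 2; half = 16; dotted sixteenth note = 3; eighth = 4; dotted quarter = 12; sixteenth tied to eighth (sixteenth + eighth) = 6; eighth note = 4; whole tied to half (whole + half) = 48; dotted quarter = 12; eighth tied to sixteenth (eighth + sixteenth) = 6; half note = 16.
Sum: 24 + 4 + 2 + 16 + 3 + 4 + 12 + 6 + 4 + 48 + 12 + 6 + 16 = 157.
157 ÷ 32 = 4 complete bars with 29 thirty-second notes remaining.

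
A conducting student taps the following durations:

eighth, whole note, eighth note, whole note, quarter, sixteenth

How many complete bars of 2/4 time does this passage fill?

One bar of 2/4 = 8 sixteenth notes.
In sixteenth notes: eighth = 2; whole note = 16; eighth note = 2; whole note = 16; quarter = 4; sixteenth = 1.
Sum: 2 + 16 + 2 + 16 + 4 + 1 = 41.
41 ÷ 8 = 5 complete bars with 1 left over.

5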